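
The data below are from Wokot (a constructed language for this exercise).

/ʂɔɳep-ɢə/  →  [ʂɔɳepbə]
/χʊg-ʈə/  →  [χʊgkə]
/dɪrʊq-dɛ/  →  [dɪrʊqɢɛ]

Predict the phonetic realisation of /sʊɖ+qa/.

[sʊɖʈa]

The data show progressive place assimilation: /ɢ/ → [b] after /p/; /ʈ/ → [k] after /g/; /d/ → [ɢ] after /q/. In each pair only place changes, matching the preceding consonant, while manner and voice stay constant.
/q/ is a voiceless uvular stop. The preceding trigger /ɖ/ is retroflex, so /q/ must become retroflex as well.
The voiceless retroflex stop is [ʈ], so /q/ → [ʈ].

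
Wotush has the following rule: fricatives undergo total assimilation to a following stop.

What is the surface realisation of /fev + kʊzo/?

[fekkʊzo]

/v/ is the segment targeted by the rule; it sits immediately before /k/, so it assimilates completely and surfaces as [k].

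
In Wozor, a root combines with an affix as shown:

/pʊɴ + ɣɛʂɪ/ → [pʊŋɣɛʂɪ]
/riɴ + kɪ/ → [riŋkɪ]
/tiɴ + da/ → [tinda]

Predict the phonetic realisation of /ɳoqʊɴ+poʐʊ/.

[ɳoqʊmpoʐʊ]

The data show regressive place assimilation: /ɴ/ → [ŋ] before /ɣ/; /ɴ/ → [ŋ] before /k/; /ɴ/ → [n] before /d/. In each pair only place changes, matching the following consonant, while manner and voice stay constant.
The rule targets /ɴ/ (voiced uvular nasal), which sits before the trigger /p/ (bilabial).
A voiced bilabial nasal is [m], so the surface segment is [m].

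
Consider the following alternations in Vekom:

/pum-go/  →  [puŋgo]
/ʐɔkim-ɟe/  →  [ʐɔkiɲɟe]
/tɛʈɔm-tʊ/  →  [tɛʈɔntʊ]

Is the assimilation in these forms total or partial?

The segment that alternates is /m/, which surfaces as [ŋ] when adjacent to /g/.
The change bilabial → velar matches the place of the following /g/, identifying this as place assimilation.
Manner and voice are unchanged, so the assimilation is partial, not total.
The same holds elsewhere in the data: /m/ → [ɲ] before /ɟ/ (bilabial → palatal, matching palatal); /m/ → [n] before /t/ (bilabial → alveolar, matching alveolar) — only place changes, and always toward the following segment.

partial assimilation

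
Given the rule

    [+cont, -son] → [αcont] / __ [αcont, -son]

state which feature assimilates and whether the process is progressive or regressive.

regressive manner assimilation

The shared variable α links the value of [cont] on the target to that of the neighbouring obstruent. [cont] distinguishes stops from fricatives — a manner-of-articulation feature — so this is manner assimilation.
Since the environment is written after the underscore, the trigger follows the target; the direction is regressive.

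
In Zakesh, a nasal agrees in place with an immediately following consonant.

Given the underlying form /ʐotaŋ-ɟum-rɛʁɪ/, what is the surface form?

/ŋ/ is a voiced velar nasal. The following trigger /ɟ/ is palatal, so /ŋ/ must become palatal as well.
Changing only its place to palatal gives [ɲ] — the voiced palatal nasal.
At the second juncture, /m/ likewise becomes [n] adjacent to /r/.

[ʐotaɲɟunrɛʁɪ]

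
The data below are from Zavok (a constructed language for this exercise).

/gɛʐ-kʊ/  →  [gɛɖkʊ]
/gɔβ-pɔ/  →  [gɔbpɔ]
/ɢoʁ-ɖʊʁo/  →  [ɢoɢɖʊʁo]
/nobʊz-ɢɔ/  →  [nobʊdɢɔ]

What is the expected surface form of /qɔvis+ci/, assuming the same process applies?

The data show regressive manner assimilation: /ʐ/ → [ɖ] before /k/; /β/ → [b] before /p/; /ʁ/ → [ɢ] before /ɖ/; /z/ → [d] before /ɢ/. In each pair only manner changes, matching the following consonant, while place and voice stay constant.
The rule targets /s/ (voiceless alveolar fricative), which sits before the trigger /c/ (stop).
Changing only its manner to stop gives [t] — the voiceless alveolar stop.

[qɔvitci]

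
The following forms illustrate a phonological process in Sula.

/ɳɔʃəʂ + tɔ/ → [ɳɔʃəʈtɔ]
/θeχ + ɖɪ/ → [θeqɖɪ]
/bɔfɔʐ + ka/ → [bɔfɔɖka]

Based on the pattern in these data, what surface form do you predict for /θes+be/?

[θetbe]

The data show regressive manner assimilation: /ʂ/ → [ʈ] before /t/; /χ/ → [q] before /ɖ/; /ʐ/ → [ɖ] before /k/. In each pair only manner changes, matching the following consonant, while place and voice stay constant.
The rule targets /s/ (voiceless alveolar fricative), which sits before the trigger /b/ (stop).
A voiceless alveolar stop is [t], so the surface segment is [t].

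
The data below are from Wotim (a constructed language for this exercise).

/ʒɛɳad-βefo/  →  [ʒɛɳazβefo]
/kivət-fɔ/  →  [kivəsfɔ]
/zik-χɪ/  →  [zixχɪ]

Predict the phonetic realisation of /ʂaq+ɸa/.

The data show regressive manner assimilation: /d/ → [z] before /β/; /t/ → [s] before /f/; /k/ → [x] before /χ/. In each pair only manner changes, matching the following consonant, while place and voice stay constant.
The rule targets /q/ (voiceless uvular stop), which sits before the trigger /ɸ/ (fricative).
A voiceless uvular fricative is [χ], so the surface segment is [χ].

[ʂaχɸa]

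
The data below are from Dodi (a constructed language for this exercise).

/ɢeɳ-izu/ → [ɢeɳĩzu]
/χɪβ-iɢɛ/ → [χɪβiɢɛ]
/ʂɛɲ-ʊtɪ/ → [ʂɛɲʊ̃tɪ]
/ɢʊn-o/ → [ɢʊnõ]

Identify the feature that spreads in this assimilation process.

nasality

The vowel /i/ surfaces as nasalised [ĩ] next to the preceding nasal /ɳ/ — it has acquired the [+nasal] feature of its neighbour.
Likewise in the remaining data: /ʊ/ → [ʊ̃] after /ɲ/; /o/ → [õ] after /n/ — each time a vowel is nasalised next to a preceding nasal.
No change occurs in [χɪβiɢɛ] because the vowel at the boundary is adjacent to an oral consonant, not a nasal (/i/ next to /β/).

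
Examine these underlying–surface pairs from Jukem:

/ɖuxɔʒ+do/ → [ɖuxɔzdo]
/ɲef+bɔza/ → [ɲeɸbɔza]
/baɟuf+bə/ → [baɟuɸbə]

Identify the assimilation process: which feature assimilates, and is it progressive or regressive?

Comparing underlying and surface forms, /ʒ/ → [z] is the alternation; the neighbouring /d/ is constant.
The change postalveolar → alveolar matches the place of the following /d/, identifying this as place assimilation.
Manner and voice are unchanged, so the assimilation is partial, not total.
The same holds elsewhere in the data: /f/ → [ɸ] before /b/ (labiodental → bilabial, matching bilabial) — only place changes, and always toward the following segment.
The trigger is the following segment, so the direction is regressive (anticipatory).

regressive place assimilation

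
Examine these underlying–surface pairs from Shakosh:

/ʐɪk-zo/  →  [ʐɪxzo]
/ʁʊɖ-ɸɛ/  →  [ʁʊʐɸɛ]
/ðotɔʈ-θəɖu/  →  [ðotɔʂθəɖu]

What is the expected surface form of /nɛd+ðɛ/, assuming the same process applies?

The data show regressive manner assimilation: /k/ → [x] before /z/; /ɖ/ → [ʐ] before /ɸ/; /ʈ/ → [ʂ] before /θ/. In each pair only manner changes, matching the following consonant, while place and voice stay constant.
The rule targets /d/ (voiced alveolar stop), which sits before the trigger /ð/ (fricative).
A voiced alveolar fricative is [z], so the surface segment is [z].

[nɛzðɛ]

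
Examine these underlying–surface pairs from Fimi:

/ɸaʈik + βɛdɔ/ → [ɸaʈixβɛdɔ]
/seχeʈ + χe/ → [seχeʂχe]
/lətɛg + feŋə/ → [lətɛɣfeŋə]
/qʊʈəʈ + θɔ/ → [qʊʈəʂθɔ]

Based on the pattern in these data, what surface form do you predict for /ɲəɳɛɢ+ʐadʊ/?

The data show regressive manner assimilation: /k/ → [x] before /β/; /ʈ/ → [ʂ] before /χ/; /g/ → [ɣ] before /f/; /ʈ/ → [ʂ] before /θ/. In each pair only manner changes, matching the following consonant, while place and voice stay constant.
/ɢ/ is a voiced uvular stop. The following trigger /ʐ/ is a fricative, so /ɢ/ must become a fricative as well.
The voiced uvular fricative is [ʁ], so /ɢ/ → [ʁ].

[ɲəɳɛʁʐadʊ]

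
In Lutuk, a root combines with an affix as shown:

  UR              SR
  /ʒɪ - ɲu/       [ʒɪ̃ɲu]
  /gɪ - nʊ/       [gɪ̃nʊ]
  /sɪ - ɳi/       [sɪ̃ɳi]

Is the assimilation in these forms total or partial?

The vowel /ɪ/ surfaces as nasalised [ɪ̃] next to the following nasal /ɲ/ — it has acquired the [+nasal] feature of its neighbour.
Likewise in the remaining data: /ɪ/ → [ɪ̃] before /n/; /ɪ/ → [ɪ̃] before /ɳ/ — each time a vowel is nasalised next to a following nasal.

partial assimilation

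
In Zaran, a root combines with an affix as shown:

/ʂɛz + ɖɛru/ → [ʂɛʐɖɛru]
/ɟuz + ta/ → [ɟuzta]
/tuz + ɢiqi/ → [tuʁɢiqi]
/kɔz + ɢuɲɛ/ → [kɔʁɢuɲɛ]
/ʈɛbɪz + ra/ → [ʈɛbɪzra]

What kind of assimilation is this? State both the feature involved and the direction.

regressive place assimilation

Underlying /z/ is realised as [ʐ] next to /ɖ/; /ɖ/ itself does not change.
/z/ is alveolar while /ɖ/ is retroflex; the output [ʐ] is retroflex, matching the trigger — so the feature that spreads is place.
Manner and voice are unchanged, so the assimilation is partial, not total.
The other alternating form patterns the same way: /z/ → [ʁ] before /ɢ/ (alveolar → uvular, matching uvular) — only place changes, and always toward the following segment.
No alternation appears in [ɟuzta], [ʈɛbɪzra]: there the adjacent consonants already agree in place (/z/ and /t/ are both alveolar; /z/ and /r/ are both alveolar), so these forms are consistent with the same rule.
Since the segment that changes precedes the conditioning segment, the assimilation is regressive.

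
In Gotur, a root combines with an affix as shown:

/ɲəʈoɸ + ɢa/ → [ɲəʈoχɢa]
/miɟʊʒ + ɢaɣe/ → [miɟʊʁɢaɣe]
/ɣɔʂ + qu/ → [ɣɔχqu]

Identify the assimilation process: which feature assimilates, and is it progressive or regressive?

regressive place assimilation

Underlying /ɸ/ is realised as [χ] next to /ɢ/; /ɢ/ itself does not change.
The change bilabial → uvular matches the place of the following /ɢ/, identifying this as place assimilation.
Manner and voice are unchanged, so the assimilation is partial, not total.
The other alternating forms pattern the same way: /ʒ/ → [ʁ] before /ɢ/ (postalveolar → uvular, matching uvular); /ʂ/ → [χ] before /q/ (retroflex → uvular, matching uvular) — only place changes, and always toward the following segment.
Since the segment that changes precedes the conditioning segment, the assimilation is regressive.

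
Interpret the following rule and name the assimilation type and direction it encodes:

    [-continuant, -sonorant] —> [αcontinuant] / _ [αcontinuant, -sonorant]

regressive manner assimilation

The shared variable α links the value of [continuant] on the target to that of the neighbouring obstruent. [continuant] distinguishes stops from fricatives — a manner-of-articulation feature — so this is manner assimilation.
Since the environment is written after the underscore, the trigger follows the target; the direction is regressive.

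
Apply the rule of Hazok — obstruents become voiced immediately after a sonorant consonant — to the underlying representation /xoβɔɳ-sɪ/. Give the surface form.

The rule targets /s/ (voiceless alveolar fricative), which sits after the trigger /ɳ/ (voiced).
Changing only its voicing to voiced gives [z] — the voiced alveolar fricative.

[xoβɔɳzɪ]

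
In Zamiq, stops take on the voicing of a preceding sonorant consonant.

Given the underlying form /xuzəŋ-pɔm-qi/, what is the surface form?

[xuzəŋbɔmɢi]

/p/ is a voiceless bilabial stop. The preceding trigger /ŋ/ is voiced, so /p/ must become voiced as well.
A voiced bilabial stop is [b], so the surface segment is [b].
The same rule applies at the second boundary: /q/ → [ɢ] next to /m/.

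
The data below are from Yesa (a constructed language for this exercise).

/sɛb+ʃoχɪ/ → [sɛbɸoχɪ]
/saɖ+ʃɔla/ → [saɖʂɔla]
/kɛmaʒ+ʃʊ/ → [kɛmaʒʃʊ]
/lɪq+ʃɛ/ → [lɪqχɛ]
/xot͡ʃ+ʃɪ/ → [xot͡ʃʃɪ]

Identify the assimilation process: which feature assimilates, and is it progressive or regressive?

progressive place assimilation

The segment that alternates is /ʃ/, which surfaces as [ɸ] when adjacent to /b/.
The change postalveolar → bilabial matches the place of the preceding /b/, identifying this as place assimilation.
Manner and voice are unchanged, so the assimilation is partial, not total.
The same holds elsewhere in the data: /ʃ/ → [ʂ] after /ɖ/ (postalveolar → retroflex, matching retroflex); /ʃ/ → [χ] after /q/ (postalveolar → uvular, matching uvular) — only place changes, and always toward the preceding segment.
Nothing changes in [kɛmaʒʃʊ], [xot͡ʃʃɪ]: there the adjacent consonants already agree in place (/ʃ/ and /ʒ/ are both postalveolar; /ʃ/ and /t͡ʃ/ are both postalveolar), so these forms are consistent with the same rule.
The trigger is the preceding segment, so the direction is progressive (perseverative).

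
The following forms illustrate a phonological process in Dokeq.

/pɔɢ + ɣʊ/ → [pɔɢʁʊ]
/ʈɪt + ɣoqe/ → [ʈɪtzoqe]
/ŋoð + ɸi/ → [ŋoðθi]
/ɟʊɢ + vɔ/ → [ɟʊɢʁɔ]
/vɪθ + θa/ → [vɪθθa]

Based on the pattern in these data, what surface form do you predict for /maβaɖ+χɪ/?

The data show progressive place assimilation: /ɣ/ → [ʁ] after /ɢ/; /ɣ/ → [z] after /t/; /ɸ/ → [θ] after /ð/; /v/ → [ʁ] after /ɢ/. In each pair only place changes, matching the preceding consonant, while manner and voice stay constant.
Nothing changes in [vɪθθa]: there the adjacent consonants already agree in place (/θ/ and /θ/ are both dental), so this form is consistent with the same rule.
/χ/ is a voiceless uvular fricative. The preceding trigger /ɖ/ is retroflex, so /χ/ must become retroflex as well.
The voiceless retroflex fricative is [ʂ], so /χ/ → [ʂ].

[maβaɖʂɪ]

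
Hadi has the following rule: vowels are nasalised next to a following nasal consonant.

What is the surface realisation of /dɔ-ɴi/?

[dɔ̃ɴi]

The vowel /ɔ/ is adjacent to the following nasal /ɴ/, so it acquires [+nasal] and surfaces as [ɔ̃].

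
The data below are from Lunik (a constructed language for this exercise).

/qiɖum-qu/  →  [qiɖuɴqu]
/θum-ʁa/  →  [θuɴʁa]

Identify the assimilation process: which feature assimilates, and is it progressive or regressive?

Underlying /m/ is realised as [ɴ] next to /q/; /q/ itself does not change.
The change bilabial → uvular matches the place of the following /q/, identifying this as place assimilation.
Manner and voice are unchanged, so the assimilation is partial, not total.
Checking the remaining alternation: /m/ → [ɴ] before /ʁ/ (bilabial → uvular, matching uvular) — only place changes, and always toward the following segment.
The trigger is the following segment, so the direction is regressive (anticipatory).

regressive place assimilation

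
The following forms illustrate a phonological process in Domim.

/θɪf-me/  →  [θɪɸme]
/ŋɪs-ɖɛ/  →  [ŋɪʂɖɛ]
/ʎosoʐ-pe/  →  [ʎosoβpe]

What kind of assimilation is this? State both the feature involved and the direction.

Comparing underlying and surface forms, /f/ → [ɸ] is the alternation; the neighbouring /m/ is constant.
/f/ is labiodental while /m/ is bilabial; the output [ɸ] is bilabial, matching the trigger — so the feature that spreads is place.
Manner and voice are unchanged, so the assimilation is partial, not total.
Checking the remaining alternations: /s/ → [ʂ] before /ɖ/ (alveolar → retroflex, matching retroflex); /ʐ/ → [β] before /p/ (retroflex → bilabial, matching bilabial) — only place changes, and always toward the following segment.
Since the segment that changes precedes the conditioning segment, the assimilation is regressive.

regressive place assimilation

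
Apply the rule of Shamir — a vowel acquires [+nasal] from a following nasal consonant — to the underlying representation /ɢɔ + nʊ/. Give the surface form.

[ɢɔ̃nʊ]

The vowel /ɔ/ is adjacent to the following nasal /n/, so it acquires [+nasal] and surfaces as [ɔ̃].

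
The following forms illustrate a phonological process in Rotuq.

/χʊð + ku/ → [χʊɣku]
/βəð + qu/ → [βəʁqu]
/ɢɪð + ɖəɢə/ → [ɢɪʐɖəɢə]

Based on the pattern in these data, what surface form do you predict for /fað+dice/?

The data show regressive place assimilation: /ð/ → [ɣ] before /k/; /ð/ → [ʁ] before /q/; /ð/ → [ʐ] before /ɖ/. In each pair only place changes, matching the following consonant, while manner and voice stay constant.
/ð/ is a voiced dental fricative. The following trigger /d/ is alveolar, so /ð/ must become alveolar as well.
A voiced alveolar fricative is [z], so the surface segment is [z].

[fazdice]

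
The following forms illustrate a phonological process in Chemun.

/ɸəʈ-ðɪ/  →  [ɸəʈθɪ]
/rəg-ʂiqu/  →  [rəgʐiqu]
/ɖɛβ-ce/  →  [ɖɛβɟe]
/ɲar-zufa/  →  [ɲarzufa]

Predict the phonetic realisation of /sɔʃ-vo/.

The data show progressive voicing assimilation: /ð/ → [θ] after /ʈ/; /ʂ/ → [ʐ] after /g/; /c/ → [ɟ] after /β/. In each pair only voicing changes, matching the preceding consonant, while place and manner stay constant.
No alternation appears in [ɲarzufa]: there the adjacent consonants already agree in voicing (/z/ and /r/ are both voiced), so this form is consistent with the same rule.
/v/ is a voiced labiodental fricative. The preceding trigger /ʃ/ is voiceless, so /v/ must become voiceless as well.
The voiceless labiodental fricative is [f], so /v/ → [f].

[sɔʃfo]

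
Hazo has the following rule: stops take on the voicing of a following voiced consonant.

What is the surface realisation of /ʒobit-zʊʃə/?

[ʒobidzʊʃə]

/t/ is a voiceless alveolar stop. The following trigger /z/ is voiced, so /t/ must become voiced as well.
A voiced alveolar stop is [d], so the surface segment is [d].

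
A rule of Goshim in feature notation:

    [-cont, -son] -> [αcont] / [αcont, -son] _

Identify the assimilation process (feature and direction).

progressive manner assimilation

The rule copies [cont] (continuancy) from the environment onto the target stops; since [±cont] encodes the stop/fricative manner contrast, the assimilating dimension is manner.
Since the environment is written before the underscore, the trigger precedes the target; the direction is progressive.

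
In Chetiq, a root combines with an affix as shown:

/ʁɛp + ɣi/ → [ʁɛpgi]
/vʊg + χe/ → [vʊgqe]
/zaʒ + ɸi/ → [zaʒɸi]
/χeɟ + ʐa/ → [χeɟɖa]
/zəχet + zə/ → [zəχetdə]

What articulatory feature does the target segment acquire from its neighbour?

The segment that alternates is /ɣ/, which surfaces as [g] when adjacent to /p/.
/ɣ/ is a fricative while /p/ is a stop; the output [g] is a stop, matching the trigger — so the feature that spreads is manner.
Checking the remaining alternations: /χ/ → [q] after /g/ (fricative → stop, matching a stop); /ʐ/ → [ɖ] after /ɟ/ (fricative → stop, matching a stop); /z/ → [d] after /t/ (fricative → stop, matching a stop) — only manner changes, and always toward the preceding segment.
Nothing changes in [zaʒɸi]: there the adjacent consonants already agree in manner (/ɸ/ and /ʒ/ are both fricatives), so this form is consistent with the same rule.

manner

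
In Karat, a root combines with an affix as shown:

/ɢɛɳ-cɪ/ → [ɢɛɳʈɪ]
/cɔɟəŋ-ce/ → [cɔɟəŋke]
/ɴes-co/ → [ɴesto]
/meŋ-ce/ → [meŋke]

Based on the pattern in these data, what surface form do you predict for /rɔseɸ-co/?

The data show progressive place assimilation: /c/ → [ʈ] after /ɳ/; /c/ → [k] after /ŋ/; /c/ → [t] after /s/. In each pair only place changes, matching the preceding consonant, while manner and voice stay constant.
/c/ is a voiceless palatal stop. The preceding trigger /ɸ/ is bilabial, so /c/ must become bilabial as well.
A voiceless bilabial stop is [p], so the surface segment is [p].

[rɔseɸpo]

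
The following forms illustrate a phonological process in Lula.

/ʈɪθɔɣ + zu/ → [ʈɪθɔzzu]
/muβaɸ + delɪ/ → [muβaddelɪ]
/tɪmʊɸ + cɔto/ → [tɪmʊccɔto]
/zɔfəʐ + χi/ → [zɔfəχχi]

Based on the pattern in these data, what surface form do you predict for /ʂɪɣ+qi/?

[ʂɪqqi]

The data show regressive total assimilation (/ɣ/ → [z] before /z/; /ɸ/ → [d] before /d/; /ɸ/ → [c] before /c/; /ʐ/ → [χ] before /χ/): in every case the target segment becomes identical to its following neighbour, copying more than a single feature.
/ɣ/ is the segment targeted by the rule; it sits immediately before /q/, so it assimilates completely and surfaces as [q].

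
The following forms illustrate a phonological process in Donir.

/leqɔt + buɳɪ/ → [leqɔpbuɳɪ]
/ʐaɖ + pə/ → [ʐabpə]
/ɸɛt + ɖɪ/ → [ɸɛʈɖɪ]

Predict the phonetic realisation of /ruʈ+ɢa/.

The data show regressive place assimilation: /t/ → [p] before /b/; /ɖ/ → [b] before /p/; /t/ → [ʈ] before /ɖ/. In each pair only place changes, matching the following consonant, while manner and voice stay constant.
/ʈ/ is a voiceless retroflex stop. The following trigger /ɢ/ is uvular, so /ʈ/ must become uvular as well.
The voiceless uvular stop is [q], so /ʈ/ → [q].

[ruqɢa]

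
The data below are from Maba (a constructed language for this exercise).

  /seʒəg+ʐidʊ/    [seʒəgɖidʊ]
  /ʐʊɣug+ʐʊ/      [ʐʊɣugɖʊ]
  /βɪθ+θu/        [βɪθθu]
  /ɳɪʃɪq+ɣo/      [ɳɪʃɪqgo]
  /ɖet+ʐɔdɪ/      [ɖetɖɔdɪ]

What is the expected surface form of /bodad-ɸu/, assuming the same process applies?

The data show progressive manner assimilation: /ʐ/ → [ɖ] after /g/; /ɣ/ → [g] after /q/; /ʐ/ → [ɖ] after /t/. In each pair only manner changes, matching the preceding consonant, while place and voice stay constant.
No alternation appears in [βɪθθu]: there the adjacent consonants already agree in manner (/θ/ and /θ/ are both fricatives), so this form is consistent with the same rule.
/ɸ/ is a voiceless bilabial fricative. The preceding trigger /d/ is a stop, so /ɸ/ must become a stop as well.
Changing only its manner to stop gives [p] — the voiceless bilabial stop.

[bodadpu]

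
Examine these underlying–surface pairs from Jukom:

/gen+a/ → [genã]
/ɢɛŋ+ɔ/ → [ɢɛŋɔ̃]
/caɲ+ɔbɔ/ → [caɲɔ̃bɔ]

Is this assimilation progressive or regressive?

The vowel /a/ surfaces as nasalised [ã] next to the preceding nasal /n/ — it has acquired the [+nasal] feature of its neighbour.
Likewise in the remaining data: /ɔ/ → [ɔ̃] after /ŋ/; /ɔ/ → [ɔ̃] after /ɲ/ — each time a vowel is nasalised next to a preceding nasal.
Because the conditioning nasal is to the left of the vowel that changes, the process is progressive (perseverative).

progressive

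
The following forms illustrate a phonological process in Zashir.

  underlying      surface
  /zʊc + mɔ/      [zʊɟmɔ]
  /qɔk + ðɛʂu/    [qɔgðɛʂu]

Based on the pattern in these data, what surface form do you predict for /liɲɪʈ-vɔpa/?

[liɲɪɖvɔpa]

The data show regressive voicing assimilation: /c/ → [ɟ] before /m/; /k/ → [g] before /ð/. In each pair only voicing changes, matching the following consonant, while place and manner stay constant.
The rule targets /ʈ/ (voiceless retroflex stop), which sits before the trigger /v/ (voiced).
The voiced retroflex stop is [ɖ], so /ʈ/ → [ɖ].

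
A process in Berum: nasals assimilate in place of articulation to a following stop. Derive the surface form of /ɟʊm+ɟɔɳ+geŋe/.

[ɟʊɲɟɔŋgeŋe]

/m/ is a voiced bilabial nasal. The following trigger /ɟ/ is palatal, so /m/ must become palatal as well.
A voiced palatal nasal is [ɲ], so the surface segment is [ɲ].
The same rule applies at the second boundary: /ɳ/ → [ŋ] next to /g/.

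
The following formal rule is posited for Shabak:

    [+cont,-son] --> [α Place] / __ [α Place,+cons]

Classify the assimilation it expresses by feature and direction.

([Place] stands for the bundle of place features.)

regressive place assimilation

The shared variable α links the value of the place features (abbreviated [Place]) on the target to the same value on the neighbouring segment, so place is the feature that assimilates.
Since the environment is written after the underscore, the trigger follows the target; the direction is regressive.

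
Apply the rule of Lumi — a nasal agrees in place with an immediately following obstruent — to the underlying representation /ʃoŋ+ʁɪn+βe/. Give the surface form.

The rule targets /ŋ/ (voiced velar nasal), which sits before the trigger /ʁ/ (uvular).
Changing only its place to uvular gives [ɴ] — the voiced uvular nasal.
At the second juncture, /n/ likewise becomes [m] adjacent to /β/.

[ʃoɴʁɪmβe]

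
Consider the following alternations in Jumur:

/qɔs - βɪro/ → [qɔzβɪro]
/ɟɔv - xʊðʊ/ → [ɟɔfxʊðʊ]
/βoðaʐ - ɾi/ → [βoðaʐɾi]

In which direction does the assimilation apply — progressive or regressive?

Comparing underlying and surface forms, /s/ → [z] is the alternation; the neighbouring /β/ is constant.
/s/ is voiceless while /β/ is voiced; the output [z] is voiced, matching the trigger — so the feature that spreads is voicing.
The same holds elsewhere in the data: /v/ → [f] before /x/ (voiced → voiceless, matching voiceless) — only voicing changes, and always toward the following segment.
Nothing changes in [βoðaʐɾi]: there the adjacent consonants already agree in voicing (/ʐ/ and /ɾ/ are both voiced), so this form is consistent with the same rule.
The trigger is the following segment, so the direction is regressive (anticipatory).

regressive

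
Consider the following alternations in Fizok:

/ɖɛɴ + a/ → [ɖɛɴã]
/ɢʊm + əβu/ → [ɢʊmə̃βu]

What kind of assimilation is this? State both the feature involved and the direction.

progressive nasality assimilation (vowel nasalisation)

The vowel /a/ surfaces as nasalised [ã] next to the preceding nasal /ɴ/ — it has acquired the [+nasal] feature of its neighbour.
Likewise in the remaining data: /ə/ → [ə̃] after /m/ — each time a vowel is nasalised next to a preceding nasal.
Because the conditioning nasal is to the left of the vowel that changes, the process is progressive (perseverative).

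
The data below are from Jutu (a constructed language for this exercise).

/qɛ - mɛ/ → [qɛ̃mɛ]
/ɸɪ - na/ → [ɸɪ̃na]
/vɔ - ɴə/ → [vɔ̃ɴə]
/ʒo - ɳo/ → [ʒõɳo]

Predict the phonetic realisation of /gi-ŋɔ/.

[gĩŋɔ]

The data show regressive nasality assimilation (vowel nasalisation): /ɛ/ → [ɛ̃] before /m/; /ɪ/ → [ɪ̃] before /n/; /ɔ/ → [ɔ̃] before /ɴ/; /o/ → [õ] before /ɳ/ — a vowel is nasalised by an immediately following nasal consonant.
The vowel /i/ is adjacent to the following nasal /ŋ/, so it acquires [+nasal] and surfaces as [ĩ].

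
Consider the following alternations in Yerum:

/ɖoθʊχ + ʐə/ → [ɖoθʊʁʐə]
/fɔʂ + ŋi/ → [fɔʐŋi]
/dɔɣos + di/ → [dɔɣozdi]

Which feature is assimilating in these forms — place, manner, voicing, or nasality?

voicing

The segment that alternates is /χ/, which surfaces as [ʁ] when adjacent to /ʐ/.
/χ/ is voiceless while /ʐ/ is voiced; the output [ʁ] is voiced, matching the trigger — so the feature that spreads is voicing.
The other alternating forms pattern the same way: /ʂ/ → [ʐ] before /ŋ/ (voiceless → voiced, matching voiced); /s/ → [z] before /d/ (voiceless → voiced, matching voiced) — only voicing changes, and always toward the following segment.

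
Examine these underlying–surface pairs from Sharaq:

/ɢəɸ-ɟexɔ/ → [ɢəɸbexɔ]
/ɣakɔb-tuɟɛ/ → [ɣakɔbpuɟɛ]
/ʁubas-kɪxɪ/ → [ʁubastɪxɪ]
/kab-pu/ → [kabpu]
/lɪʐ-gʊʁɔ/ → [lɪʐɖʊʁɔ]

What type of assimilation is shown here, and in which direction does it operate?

The segment that alternates is /ɟ/, which surfaces as [b] when adjacent to /ɸ/.
The change palatal → bilabial matches the place of the preceding /ɸ/, identifying this as place assimilation.
Manner and voice are unchanged, so the assimilation is partial, not total.
Checking the remaining alternations: /t/ → [p] after /b/ (alveolar → bilabial, matching bilabial); /k/ → [t] after /s/ (velar → alveolar, matching alveolar); /g/ → [ɖ] after /ʐ/ (velar → retroflex, matching retroflex) — only place changes, and always toward the preceding segment.
No alternation appears in [kabpu]: there the adjacent consonants already agree in place (/p/ and /b/ are both bilabial), so this form is consistent with the same rule.
The trigger is the preceding segment, so the direction is progressive (perseverative).

progressive place assimilation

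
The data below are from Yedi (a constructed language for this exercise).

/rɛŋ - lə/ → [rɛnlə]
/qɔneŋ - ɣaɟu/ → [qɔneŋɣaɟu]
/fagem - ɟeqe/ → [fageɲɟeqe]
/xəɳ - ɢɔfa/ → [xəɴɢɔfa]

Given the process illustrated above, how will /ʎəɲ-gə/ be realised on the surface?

The data show regressive place assimilation: /ŋ/ → [n] before /l/; /m/ → [ɲ] before /ɟ/; /ɳ/ → [ɴ] before /ɢ/. In each pair only place changes, matching the following consonant, while manner and voice stay constant.
No alternation appears in [qɔneŋɣaɟu]: there the adjacent consonants already agree in place (/ŋ/ and /ɣ/ are both velar), so this form is consistent with the same rule.
The rule targets /ɲ/ (voiced palatal nasal), which sits before the trigger /g/ (velar).
The voiced velar nasal is [ŋ], so /ɲ/ → [ŋ].

[ʎəŋgə]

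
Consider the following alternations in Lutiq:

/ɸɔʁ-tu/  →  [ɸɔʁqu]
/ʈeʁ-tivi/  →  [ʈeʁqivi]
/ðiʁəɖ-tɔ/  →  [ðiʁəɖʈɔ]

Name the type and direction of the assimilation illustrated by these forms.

The segment that alternates is /t/, which surfaces as [q] when adjacent to /ʁ/.
/t/ is alveolar while /ʁ/ is uvular; the output [q] is uvular, matching the trigger — so the feature that spreads is place.
Manner and voice are unchanged, so the assimilation is partial, not total.
The other alternating form patterns the same way: /t/ → [ʈ] after /ɖ/ (alveolar → retroflex, matching retroflex) — only place changes, and always toward the preceding segment.
Since the segment that changes follows the conditioning segment, the assimilation is progressive.

progressive place assimilation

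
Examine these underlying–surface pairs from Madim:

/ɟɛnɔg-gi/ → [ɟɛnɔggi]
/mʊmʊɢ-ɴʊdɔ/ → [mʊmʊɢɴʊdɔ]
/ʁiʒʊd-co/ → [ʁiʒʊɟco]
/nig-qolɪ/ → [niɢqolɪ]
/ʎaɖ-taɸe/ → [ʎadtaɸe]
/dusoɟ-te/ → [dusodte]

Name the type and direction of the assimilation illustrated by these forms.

regressive place assimilation

Comparing underlying and surface forms, /d/ → [ɟ] is the alternation; the neighbouring /c/ is constant.
/d/ is alveolar while /c/ is palatal; the output [ɟ] is palatal, matching the trigger — so the feature that spreads is place.
Manner and voice are unchanged, so the assimilation is partial, not total.
Checking the remaining alternations: /g/ → [ɢ] before /q/ (velar → uvular, matching uvular); /ɖ/ → [d] before /t/ (retroflex → alveolar, matching alveolar); /ɟ/ → [d] before /t/ (palatal → alveolar, matching alveolar) — only place changes, and always toward the following segment.
No alternation appears in [ɟɛnɔggi], [mʊmʊɢɴʊdɔ]: there the adjacent consonants already agree in place (/g/ and /g/ are both velar; /ɢ/ and /ɴ/ are both uvular), so these forms are consistent with the same rule.
The trigger is the following segment, so the direction is regressive (anticipatory).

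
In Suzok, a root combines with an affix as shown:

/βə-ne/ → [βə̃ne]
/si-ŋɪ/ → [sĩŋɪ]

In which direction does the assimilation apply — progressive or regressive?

regressive

The vowel /ə/ surfaces as nasalised [ə̃] next to the following nasal /n/ — it has acquired the [+nasal] feature of its neighbour.
Likewise in the remaining data: /i/ → [ĩ] before /ŋ/ — each time a vowel is nasalised next to a following nasal.
Because the conditioning nasal is to the right of the vowel that changes, the process is regressive (anticipatory).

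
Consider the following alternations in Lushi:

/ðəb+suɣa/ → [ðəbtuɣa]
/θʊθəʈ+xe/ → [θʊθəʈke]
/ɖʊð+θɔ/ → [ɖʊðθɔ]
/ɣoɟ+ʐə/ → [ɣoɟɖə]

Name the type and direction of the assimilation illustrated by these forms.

progressive manner assimilation

The segment that alternates is /s/, which surfaces as [t] when adjacent to /b/.
/s/ is a fricative while /b/ is a stop; the output [t] is a stop, matching the trigger — so the feature that spreads is manner.
Place and voice are unchanged, so the assimilation is partial, not total.
The same holds elsewhere in the data: /x/ → [k] after /ʈ/ (fricative → stop, matching a stop); /ʐ/ → [ɖ] after /ɟ/ (fricative → stop, matching a stop) — only manner changes, and always toward the preceding segment.
Nothing changes in [ɖʊðθɔ]: there the adjacent consonants already agree in manner (/θ/ and /ð/ are both fricatives), so this form is consistent with the same rule.
Since the segment that changes follows the conditioning segment, the assimilation is progressive.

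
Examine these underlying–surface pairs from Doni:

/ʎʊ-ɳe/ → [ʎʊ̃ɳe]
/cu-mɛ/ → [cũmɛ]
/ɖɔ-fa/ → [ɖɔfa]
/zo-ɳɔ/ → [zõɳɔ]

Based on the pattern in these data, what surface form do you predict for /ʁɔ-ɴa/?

The data show regressive nasality assimilation (vowel nasalisation): /ʊ/ → [ʊ̃] before /ɳ/; /u/ → [ũ] before /m/; /o/ → [õ] before /ɳ/ — a vowel is nasalised by an immediately following nasal consonant.
No change occurs in [ɖɔfa] because the vowel at the boundary is adjacent to an oral consonant, not a nasal (/ɔ/ next to /f/).
The vowel /ɔ/ is adjacent to the following nasal /ɴ/, so it acquires [+nasal] and surfaces as [ɔ̃].

[ʁɔ̃ɴa]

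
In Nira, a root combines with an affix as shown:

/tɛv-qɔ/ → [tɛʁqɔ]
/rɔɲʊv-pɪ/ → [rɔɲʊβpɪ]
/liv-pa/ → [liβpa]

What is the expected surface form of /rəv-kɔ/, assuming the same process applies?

The data show regressive place assimilation: /v/ → [ʁ] before /q/; /v/ → [β] before /p/. In each pair only place changes, matching the following consonant, while manner and voice stay constant.
/v/ is a voiced labiodental fricative. The following trigger /k/ is velar, so /v/ must become velar as well.
Changing only its place to velar gives [ɣ] — the voiced velar fricative.

[rəɣkɔ]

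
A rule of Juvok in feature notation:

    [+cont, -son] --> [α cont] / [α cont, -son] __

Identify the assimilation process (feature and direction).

progressive manner assimilation

The shared variable α links the value of [cont] on the target to that of the neighbouring obstruent. [cont] distinguishes stops from fricatives — a manner-of-articulation feature — so this is manner assimilation.
Since the environment is written before the underscore, the trigger precedes the target; the direction is progressive.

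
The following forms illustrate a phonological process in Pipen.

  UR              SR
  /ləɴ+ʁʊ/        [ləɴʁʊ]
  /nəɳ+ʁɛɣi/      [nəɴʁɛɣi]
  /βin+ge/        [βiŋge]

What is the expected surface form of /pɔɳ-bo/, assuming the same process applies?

The data show regressive place assimilation: /ɳ/ → [ɴ] before /ʁ/; /n/ → [ŋ] before /g/. In each pair only place changes, matching the following consonant, while manner and voice stay constant.
No alternation appears in [ləɴʁʊ]: there the adjacent consonants already agree in place (/ɴ/ and /ʁ/ are both uvular), so this form is consistent with the same rule.
The rule targets /ɳ/ (voiced retroflex nasal), which sits before the trigger /b/ (bilabial).
The voiced bilabial nasal is [m], so /ɳ/ → [m].

[pɔmbo]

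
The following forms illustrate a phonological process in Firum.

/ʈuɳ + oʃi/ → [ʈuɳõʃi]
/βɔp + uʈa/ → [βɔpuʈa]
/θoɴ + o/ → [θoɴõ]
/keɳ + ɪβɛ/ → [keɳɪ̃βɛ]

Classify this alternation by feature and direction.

progressive nasality assimilation (vowel nasalisation)

The vowel /o/ surfaces as nasalised [õ] next to the preceding nasal /ɳ/ — it has acquired the [+nasal] feature of its neighbour.
The other forms show the same pattern: /o/ → [õ] after /ɴ/; /ɪ/ → [ɪ̃] after /ɳ/ — each time a vowel is nasalised next to a preceding nasal.
No change occurs in [βɔpuʈa] because the vowel at the boundary is adjacent to an oral consonant, not a nasal (/u/ next to /p/).
Because the conditioning nasal is to the left of the vowel that changes, the process is progressive (perseverative).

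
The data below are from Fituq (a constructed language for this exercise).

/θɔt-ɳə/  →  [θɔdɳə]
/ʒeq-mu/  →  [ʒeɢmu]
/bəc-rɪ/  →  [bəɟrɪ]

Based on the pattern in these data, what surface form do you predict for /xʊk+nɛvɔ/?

The data show regressive voicing assimilation: /t/ → [d] before /ɳ/; /q/ → [ɢ] before /m/; /c/ → [ɟ] before /r/. In each pair only voicing changes, matching the following consonant, while place and manner stay constant.
The rule targets /k/ (voiceless velar stop), which sits before the trigger /n/ (voiced).
The voiced velar stop is [g], so /k/ → [g].

[xʊgnɛvɔ]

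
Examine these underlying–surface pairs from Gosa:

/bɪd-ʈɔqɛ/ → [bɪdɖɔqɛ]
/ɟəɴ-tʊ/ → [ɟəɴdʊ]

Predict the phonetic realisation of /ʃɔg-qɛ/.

[ʃɔgɢɛ]

The data show progressive voicing assimilation: /ʈ/ → [ɖ] after /d/; /t/ → [d] after /ɴ/. In each pair only voicing changes, matching the preceding consonant, while place and manner stay constant.
The rule targets /q/ (voiceless uvular stop), which sits after the trigger /g/ (voiced).
A voiced uvular stop is [ɢ], so the surface segment is [ɢ].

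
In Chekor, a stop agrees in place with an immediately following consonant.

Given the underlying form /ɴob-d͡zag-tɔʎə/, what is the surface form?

[ɴodd͡zadtɔʎə]

/b/ is a voiced bilabial stop. The following trigger /d͡z/ is alveolar, so /b/ must become alveolar as well.
A voiced alveolar stop is [d], so the surface segment is [d].
At the second juncture, /g/ likewise becomes [d] adjacent to /t/.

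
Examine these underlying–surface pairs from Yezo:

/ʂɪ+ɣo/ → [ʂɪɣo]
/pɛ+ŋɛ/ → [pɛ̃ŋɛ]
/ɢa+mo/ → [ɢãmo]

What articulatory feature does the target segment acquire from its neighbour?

The vowel /ɛ/ surfaces as nasalised [ɛ̃] next to the following nasal /ŋ/ — it has acquired the [+nasal] feature of its neighbour.
The other form shows the same pattern: /a/ → [ã] before /m/ — each time a vowel is nasalised next to a following nasal.
No change occurs in [ʂɪɣo] because the vowel at the boundary is adjacent to an oral consonant, not a nasal (/ɪ/ next to /ɣ/).

nasality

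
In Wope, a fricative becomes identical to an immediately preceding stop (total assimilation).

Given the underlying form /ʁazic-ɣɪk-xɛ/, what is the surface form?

[ʁaziccɪkkɛ]

/ɣ/ is the segment targeted by the rule; it sits immediately after /c/, so it assimilates completely and surfaces as [c].
The same rule applies at the second boundary: /x/ → [k] next to /k/.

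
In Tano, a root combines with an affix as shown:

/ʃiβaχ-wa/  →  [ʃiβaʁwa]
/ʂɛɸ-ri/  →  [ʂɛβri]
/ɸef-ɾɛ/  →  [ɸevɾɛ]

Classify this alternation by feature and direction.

regressive voicing assimilation

Comparing underlying and surface forms, /χ/ → [ʁ] is the alternation; the neighbouring /w/ is constant.
The change voiceless → voiced matches the voicing of the following /w/, identifying this as voicing assimilation.
Place and manner are unchanged, so the assimilation is partial, not total.
Checking the remaining alternations: /ɸ/ → [β] before /r/ (voiceless → voiced, matching voiced); /f/ → [v] before /ɾ/ (voiceless → voiced, matching voiced) — only voicing changes, and always toward the following segment.
The trigger is the following segment, so the direction is regressive (anticipatory).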